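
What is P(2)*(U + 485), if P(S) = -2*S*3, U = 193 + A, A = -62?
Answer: -7392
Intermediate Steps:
U = 131 (U = 193 - 62 = 131)
P(S) = -6*S
P(2)*(U + 485) = (-6*2)*(131 + 485) = -12*616 = -7392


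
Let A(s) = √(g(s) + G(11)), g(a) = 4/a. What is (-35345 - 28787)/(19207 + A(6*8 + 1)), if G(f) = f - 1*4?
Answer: -30178691438/9038266627 + 224462*√347/9038266627 ≈ -3.3385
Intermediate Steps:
G(f) = -4 + f (G(f) = f - 4 = -4 + f)
A(s) = √(7 + 4/s) (A(s) = √(4/s + (-4 + 11)) = √(4/s + 7) = √(7 + 4/s))
(-35345 - 28787)/(19207 + A(6*8 + 1)) = (-35345 - 28787)/(19207 + √(7 + 4/(6*8 + 1))) = -64132/(19207 + √(7 + 4/(48 + 1))) = -64132/(19207 + √(7 + 4/49)) = -64132/(19207 + √(347/49)) = -64132/(19207 + √347/7)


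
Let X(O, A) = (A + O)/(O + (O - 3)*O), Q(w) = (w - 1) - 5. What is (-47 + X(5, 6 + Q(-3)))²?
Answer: 494209/225 ≈ 2196.5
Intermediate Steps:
Q(w) = -6 + w (Q(w) = (-1 + w) - 5 = -6 + w)
X(O, A) = (A + O)/(O + O*(-3 + O)) (X(O, A) = (A + O)/(O + (-3 + O)*O) = (A + O)/(O + O*(-3 + O)))
(-47 + X(5, 6 + Q(-3)))² = (-47 + ((6 + (-6 - 3)) + 5)/(5*(-2 + 5)))² = (-47 + (⅕)*((6 - 9) + 5)/3)² = (-47 + (⅕)*(⅓)*(-3 + 5))² = (-47 + (⅕)*(⅓)*2)² = (-47 + 2/15)² = (-703/15)² = 494209/225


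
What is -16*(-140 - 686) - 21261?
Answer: -8045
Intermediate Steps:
-16*(-140 - 686) - 21261 = -16*(-826) - 21261 = 13216 - 21261 = -8045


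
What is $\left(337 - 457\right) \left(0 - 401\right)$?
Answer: $48120$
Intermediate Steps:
$\left(337 - 457\right) \left(0 - 401\right) = \left(-120\right) \left(-401\right) = 48120$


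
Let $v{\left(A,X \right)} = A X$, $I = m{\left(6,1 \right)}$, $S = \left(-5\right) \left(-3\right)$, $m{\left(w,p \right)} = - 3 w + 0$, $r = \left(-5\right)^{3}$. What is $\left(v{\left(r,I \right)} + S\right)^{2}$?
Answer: $5130225$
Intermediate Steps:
$r = -125$
$m{\left(w,p \right)} = - 3 w$
$S = 15$
$I = -18$ ($I = \left(-3\right) 6 = -18$)
$\left(v{\left(r,I \right)} + S\right)^{2} = \left(\left(-125\right) \left(-18\right) + 15\right)^{2} = \left(2250 + 15\right)^{2} = 2265^{2} = 5130225$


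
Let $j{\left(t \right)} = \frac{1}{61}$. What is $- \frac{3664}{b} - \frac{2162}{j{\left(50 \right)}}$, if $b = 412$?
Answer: $- \frac{13584762}{103} \approx -1.3189 \cdot 10^{5}$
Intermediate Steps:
$j{\left(t \right)} = \frac{1}{61}$
$- \frac{3664}{b} - \frac{2162}{j{\left(50 \right)}} = - \frac{3664}{412} - 2162 \frac{1}{\frac{1}{61}} = \left(-3664\right) \frac{1}{412} - 131882 = - \frac{916}{103} - 131882 = - \frac{13584762}{103}$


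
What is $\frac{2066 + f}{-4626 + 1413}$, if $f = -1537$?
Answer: $- \frac{529}{3213} \approx -0.16464$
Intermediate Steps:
$\frac{2066 + f}{-4626 + 1413} = \frac{2066 - 1537}{-4626 + 1413} = \frac{529}{-3213} = 529 \left(- \frac{1}{3213}\right) = - \frac{529}{3213}$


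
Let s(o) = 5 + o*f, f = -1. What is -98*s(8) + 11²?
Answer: 415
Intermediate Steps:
s(o) = 5 - o (s(o) = 5 + o*(-1) = 5 - o)
-98*s(8) + 11² = -98*(5 - 1*8) + 11² = -98*(5 - 8) + 121 = -98*(-3) + 121 = 294 + 121 = 415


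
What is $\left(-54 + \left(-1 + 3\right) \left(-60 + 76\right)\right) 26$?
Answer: $-572$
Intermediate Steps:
$\left(-54 + \left(-1 + 3\right) \left(-60 + 76\right)\right) 26 = \left(-54 + 2 \cdot 16\right) 26 = \left(-54 + 32\right) 26 = \left(-22\right) 26 = -572$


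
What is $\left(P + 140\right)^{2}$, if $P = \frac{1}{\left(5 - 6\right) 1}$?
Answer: $19321$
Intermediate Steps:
$P = -1$ ($P = \frac{1}{\left(-1\right) 1} = \frac{1}{-1} = -1$)
$\left(P + 140\right)^{2} = \left(-1 + 140\right)^{2} = 139^{2} = 19321$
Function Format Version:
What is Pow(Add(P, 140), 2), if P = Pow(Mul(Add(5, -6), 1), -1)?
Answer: 19321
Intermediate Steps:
P = -1 (P = Pow(Mul(-1, 1), -1) = Pow(-1, -1) = -1)
Pow(Add(P, 140), 2) = Pow(Add(-1, 140), 2) = Pow(139, 2) = 19321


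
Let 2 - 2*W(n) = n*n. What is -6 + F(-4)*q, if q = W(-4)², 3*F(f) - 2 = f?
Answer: -116/3 ≈ -38.667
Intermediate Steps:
W(n) = 1 - n²/2 (W(n) = 1 - n*n/2 = 1 - n²/2)
F(f) = ⅔ + f/3
q = 49 (q = (1 - ½*(-4)²)² = (1 - ½*16)² = (1 - 8)² = (-7)² = 49)
-6 + F(-4)*q = -6 + (⅔ + (⅓)*(-4))*49 = -6 + (⅔ - 4/3)*49 = -6 - ⅔*49 = -6 - 98/3 = -116/3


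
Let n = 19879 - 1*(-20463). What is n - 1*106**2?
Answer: 29106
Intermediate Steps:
n = 40342 (n = 19879 + 20463 = 40342)
n - 1*106**2 = 40342 - 1*106**2 = 40342 - 1*11236 = 40342 - 11236 = 29106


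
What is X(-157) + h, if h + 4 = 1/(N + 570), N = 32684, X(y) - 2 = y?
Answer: -5287385/33254 ≈ -159.00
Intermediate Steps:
X(y) = 2 + y
h = -133015/33254 (h = -4 + 1/(32684 + 570) = -4 + 1/33254 = -133015/33254 ≈ -4.0000)
X(-157) + h = (2 - 157) - 133015/33254 = -155 - 133015/33254 = -5287385/33254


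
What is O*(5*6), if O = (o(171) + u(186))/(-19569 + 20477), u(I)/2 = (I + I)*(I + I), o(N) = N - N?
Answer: 2075760/227 ≈ 9144.3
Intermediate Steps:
o(N) = 0
u(I) = 8*I² (u(I) = 2*((I + I)*(I + I)) = 2*((2*I)*(2*I)) = 2*(4*I²) = 8*I²)
O = 69192/227 (O = (0 + 8*186²)/(-19569 + 20477) = (0 + 8*34596)/908 = (0 + 276768)*(1/908) = 276768*(1/908) = 69192/227 ≈ 304.81)
O*(5*6) = 69192*(5*6)/227 = (69192/227)*30 = 2075760/227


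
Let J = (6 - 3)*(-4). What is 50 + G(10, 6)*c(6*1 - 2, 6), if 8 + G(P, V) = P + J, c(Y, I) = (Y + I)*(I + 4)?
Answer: -950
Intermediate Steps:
c(Y, I) = (4 + I)*(I + Y) (c(Y, I) = (I + Y)*(4 + I) = (4 + I)*(I + Y))
J = -12 (J = 3*(-4) = -12)
G(P, V) = -20 + P (G(P, V) = -8 + (P - 12) = -8 + (-12 + P) = -20 + P)
50 + G(10, 6)*c(6*1 - 2, 6) = 50 + (-20 + 10)*(6² + 4*6 + 4*(6*1 - 2) + 6*(6*1 - 2)) = 50 - 10*(36 + 24 + 4*(6 - 2) + 6*(6 - 2)) = 50 - 10*(36 + 24 + 4*4 + 6*4) = 50 - 10*(36 + 24 + 16 + 24) = 50 - 10*100 = 50 - 1000 = -950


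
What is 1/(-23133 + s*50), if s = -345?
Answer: -1/40383 ≈ -2.4763e-5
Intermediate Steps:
1/(-23133 + s*50) = 1/(-23133 - 345*50) = 1/(-23133 - 17250) = 1/(-40383) = -1/40383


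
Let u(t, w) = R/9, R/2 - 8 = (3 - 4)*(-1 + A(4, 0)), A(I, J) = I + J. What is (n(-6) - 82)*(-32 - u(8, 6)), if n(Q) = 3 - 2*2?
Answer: 24734/9 ≈ 2748.2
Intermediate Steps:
R = 10 (R = 16 + 2*((3 - 4)*(-1 + (4 + 0))) = 16 + 2*(-(-1 + 4)) = 16 + 2*(-1*3) = 16 + 2*(-3) = 16 - 6 = 10)
n(Q) = -1 (n(Q) = 3 - 4 = -1)
u(t, w) = 10/9
(n(-6) - 82)*(-32 - u(8, 6)) = (-1 - 82)*(-32 - 1*10/9) = -83*(-32 - 10/9) = -83*(-298/9) = 24734/9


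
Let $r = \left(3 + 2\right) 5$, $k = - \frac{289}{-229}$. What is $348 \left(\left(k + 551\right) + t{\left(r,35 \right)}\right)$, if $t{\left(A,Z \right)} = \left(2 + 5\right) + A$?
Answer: $\frac{46561008}{229} \approx 2.0332 \cdot 10^{5}$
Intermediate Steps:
$k = \frac{289}{229}$ ($k = \left(-289\right) \left(- \frac{1}{229}\right) = \frac{289}{229} \approx 1.262$)
$r = 25$ ($r = 5 \cdot 5 = 25$)
$t{\left(A,Z \right)} = 7 + A$
$348 \left(\left(k + 551\right) + t{\left(r,35 \right)}\right) = 348 \left(\left(\frac{289}{229} + 551\right) + \left(7 + 25\right)\right) = 348 \left(\frac{126468}{229} + 32\right) = 348 \cdot \frac{133796}{229} = \frac{46561008}{229}$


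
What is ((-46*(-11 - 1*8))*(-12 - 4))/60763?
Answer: -13984/60763 ≈ -0.23014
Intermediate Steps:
((-46*(-11 - 1*8))*(-12 - 4))/60763 = (-46*(-11 - 8)*(-16))*(1/60763) = (-46*(-19)*(-16))*(1/60763) = (874*(-16))*(1/60763) = -13984*1/60763 = -13984/60763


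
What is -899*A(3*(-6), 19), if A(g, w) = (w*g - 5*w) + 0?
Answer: 392863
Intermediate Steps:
A(g, w) = -5*w + g*w (A(g, w) = (g*w - 5*w) + 0 = (-5*w + g*w) + 0 = -5*w + g*w)
-899*A(3*(-6), 19) = -17081*(-5 + 3*(-6)) = -17081*(-5 - 18) = -17081*(-23) = -899*(-437) = 392863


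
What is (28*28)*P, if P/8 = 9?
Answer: 56448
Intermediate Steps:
P = 72 (P = 8*9 = 72)
(28*28)*P = (28*28)*72 = 784*72 = 56448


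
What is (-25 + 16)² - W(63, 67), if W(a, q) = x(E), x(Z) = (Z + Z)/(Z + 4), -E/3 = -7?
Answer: 1983/25 ≈ 79.320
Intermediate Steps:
E = 21 (E = -3*(-7) = 21)
x(Z) = 2*Z/(4 + Z) (x(Z) = (2*Z)/(4 + Z) = 2*Z/(4 + Z))
W(a, q) = 42/25 (W(a, q) = 2*21/(4 + 21) = 2*21/25 = 2*21*(1/25) = 42/25)
(-25 + 16)² - W(63, 67) = (-25 + 16)² - 1*42/25 = (-9)² - 42/25 = 81 - 42/25 = 1983/25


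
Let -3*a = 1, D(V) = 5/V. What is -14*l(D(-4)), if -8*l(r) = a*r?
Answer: 35/48 ≈ 0.72917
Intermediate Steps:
a = -1/3 (a = -1/3*1 = -1/3 ≈ -0.33333)
l(r) = r/24 (l(r) = -(-1)*r/24 = r/24)
-14*l(D(-4)) = -7*5/(-4)/12 = -7*5*(-1/4)/12 = -7*(-5)/(12*4) = -14*(-5/96) = 35/48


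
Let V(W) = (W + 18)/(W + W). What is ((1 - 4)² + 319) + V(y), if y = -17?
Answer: 11151/34 ≈ 327.97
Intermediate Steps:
V(W) = (18 + W)/(2*W) (V(W) = (18 + W)/((2*W)) = (18 + W)*(1/(2*W)) = (18 + W)/(2*W))
((1 - 4)² + 319) + V(y) = ((1 - 4)² + 319) + (½)*(18 - 17)/(-17) = ((-3)² + 319) + (½)*(-1/17)*1 = (9 + 319) - 1/34 = 328 - 1/34 = 11151/34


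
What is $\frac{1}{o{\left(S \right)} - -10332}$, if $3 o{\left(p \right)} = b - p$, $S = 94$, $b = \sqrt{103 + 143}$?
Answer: $\frac{46353}{477466679} - \frac{3 \sqrt{246}}{954933358} \approx 9.7032 \cdot 10^{-5}$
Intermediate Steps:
$b = \sqrt{246} \approx 15.684$
$o{\left(p \right)} = - \frac{p}{3} + \frac{\sqrt{246}}{3}$ ($o{\left(p \right)} = \frac{\sqrt{246} - p}{3} = - \frac{p}{3} + \frac{\sqrt{246}}{3}$)
$\frac{1}{o{\left(S \right)} - -10332} = \frac{1}{\left(\left(- \frac{1}{3}\right) 94 + \frac{\sqrt{246}}{3}\right) - -10332} = \frac{1}{\left(- \frac{94}{3} + \frac{\sqrt{246}}{3}\right) + 10332} = \frac{1}{\frac{30902}{3} + \frac{\sqrt{246}}{3}}$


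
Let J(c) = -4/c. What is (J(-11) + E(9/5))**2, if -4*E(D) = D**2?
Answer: 241081/1210000 ≈ 0.19924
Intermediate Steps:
E(D) = -D**2/4
(J(-11) + E(9/5))**2 = (-4/(-11) - (9/5)**2/4)**2 = (-4*(-1/11) - (9*(1/5))**2/4)**2 = (4/11 - (9/5)**2/4)**2 = (4/11 - 1/4*81/25)**2 = (4/11 - 81/100)**2 = (-491/1100)**2 = 241081/1210000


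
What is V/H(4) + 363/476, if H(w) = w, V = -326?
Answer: -38431/476 ≈ -80.737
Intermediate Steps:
V/H(4) + 363/476 = -326/4 + 363/476 = -326*¼ + 363*(1/476) = -163/2 + 363/476 = -38431/476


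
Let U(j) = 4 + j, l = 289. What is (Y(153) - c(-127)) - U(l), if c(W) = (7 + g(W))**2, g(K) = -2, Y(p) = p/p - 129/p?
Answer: -16210/51 ≈ -317.84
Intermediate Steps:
Y(p) = 1 - 129/p
c(W) = 25 (c(W) = (7 - 2)**2 = 5**2 = 25)
(Y(153) - c(-127)) - U(l) = ((-129 + 153)/153 - 1*25) - (4 + 289) = ((1/153)*24 - 25) - 1*293 = (8/51 - 25) - 293 = -1267/51 - 293 = -16210/51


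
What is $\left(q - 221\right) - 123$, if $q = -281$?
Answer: $-625$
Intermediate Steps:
$\left(q - 221\right) - 123 = \left(-281 - 221\right) - 123 = -502 - 123 = -625$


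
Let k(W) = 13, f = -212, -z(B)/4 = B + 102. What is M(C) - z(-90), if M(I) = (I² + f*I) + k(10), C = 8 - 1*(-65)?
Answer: -10086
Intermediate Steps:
z(B) = -408 - 4*B (z(B) = -4*(B + 102) = -4*(102 + B) = -408 - 4*B)
C = 73 (C = 8 + 65 = 73)
M(I) = 13 + I² - 212*I (M(I) = (I² - 212*I) + 13 = 13 + I² - 212*I)
M(C) - z(-90) = (13 + 73² - 212*73) - (-408 - 4*(-90)) = (13 + 5329 - 15476) - (-408 + 360) = -10134 - 1*(-48) = -10134 + 48 = -10086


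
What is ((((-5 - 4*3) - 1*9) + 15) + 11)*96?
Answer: 0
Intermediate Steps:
((((-5 - 4*3) - 1*9) + 15) + 11)*96 = ((((-5 - 12) - 9) + 15) + 11)*96 = (((-17 - 9) + 15) + 11)*96 = ((-26 + 15) + 11)*96 = (-11 + 11)*96 = 0*96 = 0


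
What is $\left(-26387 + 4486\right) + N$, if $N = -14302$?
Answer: $-36203$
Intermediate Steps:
$\left(-26387 + 4486\right) + N = \left(-26387 + 4486\right) - 14302 = -21901 - 14302 = -36203$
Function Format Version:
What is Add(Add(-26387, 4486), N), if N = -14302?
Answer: -36203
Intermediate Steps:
Add(Add(-26387, 4486), N) = Add(Add(-26387, 4486), -14302) = Add(-21901, -14302) = -36203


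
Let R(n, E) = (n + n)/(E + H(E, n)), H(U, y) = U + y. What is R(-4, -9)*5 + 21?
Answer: 251/11 ≈ 22.818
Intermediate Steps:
R(n, E) = 2*n/(n + 2*E) (R(n, E) = (n + n)/(E + (E + n)) = (2*n)/(n + 2*E) = 2*n/(n + 2*E))
R(-4, -9)*5 + 21 = (2*(-4)/(-4 + 2*(-9)))*5 + 21 = (2*(-4)/(-4 - 18))*5 + 21 = (2*(-4)/(-22))*5 + 21 = (2*(-4)*(-1/22))*5 + 21 = (4/11)*5 + 21 = 20/11 + 21 = 251/11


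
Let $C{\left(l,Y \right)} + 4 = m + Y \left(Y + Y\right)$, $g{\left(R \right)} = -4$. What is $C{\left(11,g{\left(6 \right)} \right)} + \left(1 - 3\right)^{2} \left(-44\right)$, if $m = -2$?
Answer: $-150$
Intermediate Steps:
$C{\left(l,Y \right)} = -6 + 2 Y^{2}$ ($C{\left(l,Y \right)} = -4 + \left(-2 + Y \left(Y + Y\right)\right) = -4 + \left(-2 + Y 2 Y\right) = -4 + \left(-2 + 2 Y^{2}\right) = -6 + 2 Y^{2}$)
$C{\left(11,g{\left(6 \right)} \right)} + \left(1 - 3\right)^{2} \left(-44\right) = \left(-6 + 2 \left(-4\right)^{2}\right) + \left(1 - 3\right)^{2} \left(-44\right) = \left(-6 + 2 \cdot 16\right) + \left(-2\right)^{2} \left(-44\right) = \left(-6 + 32\right) + 4 \left(-44\right) = 26 - 176 = -150$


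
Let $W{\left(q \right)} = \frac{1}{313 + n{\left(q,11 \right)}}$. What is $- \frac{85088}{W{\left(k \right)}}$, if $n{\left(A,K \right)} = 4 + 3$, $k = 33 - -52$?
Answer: $-27228160$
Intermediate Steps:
$k = 85$ ($k = 33 + 52 = 85$)
$n{\left(A,K \right)} = 7$
$W{\left(q \right)} = \frac{1}{320}$ ($W{\left(q \right)} = \frac{1}{313 + 7} = \frac{1}{320}$)
$- \frac{85088}{W{\left(k \right)}} = - 85088 \frac{1}{\frac{1}{320}} = \left(-85088\right) 320 = -27228160$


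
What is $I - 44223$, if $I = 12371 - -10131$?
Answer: $-21721$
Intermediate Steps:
$I = 22502$ ($I = 12371 + 10131 = 22502$)
$I - 44223 = 22502 - 44223 = -21721$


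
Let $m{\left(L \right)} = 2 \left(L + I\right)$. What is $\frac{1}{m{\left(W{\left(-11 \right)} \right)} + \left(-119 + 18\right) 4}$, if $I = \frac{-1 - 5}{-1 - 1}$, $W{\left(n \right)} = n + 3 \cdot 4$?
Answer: $- \frac{1}{396} \approx -0.0025253$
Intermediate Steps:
$W{\left(n \right)} = 12 + n$ ($W{\left(n \right)} = n + 12 = 12 + n$)
$I = 3$ ($I = - \frac{6}{-2} = \left(-6\right) \left(- \frac{1}{2}\right) = 3$)
$m{\left(L \right)} = 6 + 2 L$ ($m{\left(L \right)} = 2 \left(L + 3\right) = 2 \left(3 + L\right) = 6 + 2 L$)
$\frac{1}{m{\left(W{\left(-11 \right)} \right)} + \left(-119 + 18\right) 4} = \frac{1}{\left(6 + 2 \left(12 - 11\right)\right) + \left(-119 + 18\right) 4} = \frac{1}{\left(6 + 2 \cdot 1\right) - 404} = \frac{1}{\left(6 + 2\right) - 404} = \frac{1}{8 - 404} = \frac{1}{-396} = - \frac{1}{396}$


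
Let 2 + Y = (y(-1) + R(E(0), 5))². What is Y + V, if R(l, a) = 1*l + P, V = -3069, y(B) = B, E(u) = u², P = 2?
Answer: -3070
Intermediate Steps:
R(l, a) = 2 + l (R(l, a) = 1*l + 2 = l + 2 = 2 + l)
Y = -1 (Y = -2 + (-1 + (2 + 0²))² = -2 + (-1 + (2 + 0))² = -2 + (-1 + 2)² = -2 + 1² = -2 + 1 = -1)
Y + V = -1 - 3069 = -3070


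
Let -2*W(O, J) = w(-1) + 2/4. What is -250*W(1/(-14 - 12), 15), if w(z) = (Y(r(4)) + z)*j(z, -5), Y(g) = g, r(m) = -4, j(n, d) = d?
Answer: 6375/2 ≈ 3187.5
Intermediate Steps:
w(z) = 20 - 5*z (w(z) = (-4 + z)*(-5) = 20 - 5*z)
W(O, J) = -51/4 (W(O, J) = -((20 - 5*(-1)) + 2/4)/2 = -((20 + 5) + (¼)*2)/2 = -(25 + ½)/2 = -½*51/2 = -51/4)
-250*W(1/(-14 - 12), 15) = -250*(-51/4) = 6375/2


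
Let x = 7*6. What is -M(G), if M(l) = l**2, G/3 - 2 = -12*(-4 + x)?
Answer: -1855044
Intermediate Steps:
x = 42
G = -1362 (G = 6 + 3*(-12*(-4 + 42)) = 6 + 3*(-12*38) = 6 + 3*(-456) = 6 - 1368 = -1362)
-M(G) = -1*(-1362)**2 = -1*1855044 = -1855044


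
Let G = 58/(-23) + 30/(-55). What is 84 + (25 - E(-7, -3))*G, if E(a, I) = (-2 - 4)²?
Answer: 2708/23 ≈ 117.74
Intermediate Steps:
E(a, I) = 36 (E(a, I) = (-6)² = 36)
G = -776/253 (G = 58*(-1/23) + 30*(-1/55) = -58/23 - 6/11 = -776/253 ≈ -3.0672)
84 + (25 - E(-7, -3))*G = 84 + (25 - 1*36)*(-776/253) = 84 + (25 - 36)*(-776/253) = 84 - 11*(-776/253) = 84 + 776/23 = 2708/23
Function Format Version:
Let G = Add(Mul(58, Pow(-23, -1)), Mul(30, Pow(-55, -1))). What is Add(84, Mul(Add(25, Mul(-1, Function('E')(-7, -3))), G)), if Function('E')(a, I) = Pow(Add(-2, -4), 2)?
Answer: Rational(2708, 23) ≈ 117.74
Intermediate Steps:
Function('E')(a, I) = 36 (Function('E')(a, I) = Pow(-6, 2) = 36)
G = Rational(-776, 253) (G = Add(Mul(58, Rational(-1, 23)), Mul(30, Rational(-1, 55))) = Add(Rational(-58, 23), Rational(-6, 11)) = Rational(-776, 253) ≈ -3.0672)
Add(84, Mul(Add(25, Mul(-1, Function('E')(-7, -3))), G)) = Add(84, Mul(Add(25, Mul(-1, 36)), Rational(-776, 253))) = Add(84, Mul(Add(25, -36), Rational(-776, 253))) = Add(84, Mul(-11, Rational(-776, 253))) = Add(84, Rational(776, 23)) = Rational(2708, 23)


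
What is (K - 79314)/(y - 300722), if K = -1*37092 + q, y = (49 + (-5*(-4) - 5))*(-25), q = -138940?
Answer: 127673/151161 ≈ 0.84462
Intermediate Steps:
y = -1600 (y = (49 + (20 - 5))*(-25) = (49 + 15)*(-25) = 64*(-25) = -1600)
K = -176032 (K = -1*37092 - 138940 = -37092 - 138940 = -176032)
(K - 79314)/(y - 300722) = (-176032 - 79314)/(-1600 - 300722) = -255346/(-302322) = -255346*(-1/302322) = 127673/151161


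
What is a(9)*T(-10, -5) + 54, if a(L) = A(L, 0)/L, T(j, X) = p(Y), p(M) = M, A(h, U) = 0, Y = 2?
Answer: 54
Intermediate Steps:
T(j, X) = 2
a(L) = 0 (a(L) = 0/L = 0)
a(9)*T(-10, -5) + 54 = 0*2 + 54 = 0 + 54 = 54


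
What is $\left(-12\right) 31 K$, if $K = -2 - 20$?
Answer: $8184$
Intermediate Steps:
$K = -22$ ($K = -2 - 20 = -22$)
$\left(-12\right) 31 K = \left(-12\right) 31 \left(-22\right) = \left(-372\right) \left(-22\right) = 8184$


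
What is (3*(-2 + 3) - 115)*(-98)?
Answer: 10976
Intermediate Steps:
(3*(-2 + 3) - 115)*(-98) = (3*1 - 115)*(-98) = (3 - 115)*(-98) = -112*(-98) = 10976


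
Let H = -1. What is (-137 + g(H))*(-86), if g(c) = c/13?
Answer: 153252/13 ≈ 11789.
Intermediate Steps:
g(c) = c/13 (g(c) = c*(1/13) = c/13)
(-137 + g(H))*(-86) = (-137 + (1/13)*(-1))*(-86) = (-137 - 1/13)*(-86) = -1782/13*(-86) = 153252/13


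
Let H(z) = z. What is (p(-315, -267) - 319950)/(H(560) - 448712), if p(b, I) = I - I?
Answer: 53325/74692 ≈ 0.71393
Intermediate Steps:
p(b, I) = 0
(p(-315, -267) - 319950)/(H(560) - 448712) = (0 - 319950)/(560 - 448712) = -319950/(-448152) = -319950*(-1/448152) = 53325/74692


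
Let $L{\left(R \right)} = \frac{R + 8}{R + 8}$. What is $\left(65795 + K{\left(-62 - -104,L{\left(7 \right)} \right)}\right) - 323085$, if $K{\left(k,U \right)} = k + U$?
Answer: $-257247$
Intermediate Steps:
$L{\left(R \right)} = 1$ ($L{\left(R \right)} = \frac{8 + R}{8 + R} = 1$)
$K{\left(k,U \right)} = U + k$
$\left(65795 + K{\left(-62 - -104,L{\left(7 \right)} \right)}\right) - 323085 = \left(65795 + \left(1 - -42\right)\right) - 323085 = \left(65795 + \left(1 + \left(-62 + 104\right)\right)\right) - 323085 = \left(65795 + \left(1 + 42\right)\right) - 323085 = \left(65795 + 43\right) - 323085 = 65838 - 323085 = -257247$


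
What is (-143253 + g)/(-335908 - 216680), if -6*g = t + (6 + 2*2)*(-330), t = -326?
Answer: 213973/828882 ≈ 0.25815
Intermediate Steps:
g = 1813/3 (g = -(-326 + (6 + 2*2)*(-330))/6 = -(-326 + (6 + 4)*(-330))/6 = -(-326 + 10*(-330))/6 = -(-326 - 3300)/6 = -⅙*(-3626) = 1813/3 ≈ 604.33)
(-143253 + g)/(-335908 - 216680) = (-143253 + 1813/3)/(-335908 - 216680) = -427946/3/(-552588) = -427946/3*(-1/552588) = 213973/828882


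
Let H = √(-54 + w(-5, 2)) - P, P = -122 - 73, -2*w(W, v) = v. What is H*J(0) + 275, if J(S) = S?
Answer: 275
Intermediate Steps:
w(W, v) = -v/2
P = -195
H = 195 + I*√55 (H = √(-54 - ½*2) - 1*(-195) = √(-54 - 1) + 195 = √(-55) + 195 = I*√55 + 195 = 195 + I*√55 ≈ 195.0 + 7.4162*I)
H*J(0) + 275 = (195 + I*√55)*0 + 275 = 0 + 275 = 275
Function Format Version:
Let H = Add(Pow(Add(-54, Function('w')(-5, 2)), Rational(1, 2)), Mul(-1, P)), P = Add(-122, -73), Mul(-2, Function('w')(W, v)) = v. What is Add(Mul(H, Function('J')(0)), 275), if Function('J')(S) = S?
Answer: 275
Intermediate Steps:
Function('w')(W, v) = Mul(Rational(-1, 2), v)
P = -195
H = Add(195, Mul(I, Pow(55, Rational(1, 2)))) (H = Add(Pow(Add(-54, Mul(Rational(-1, 2), 2)), Rational(1, 2)), Mul(-1, -195)) = Add(Pow(Add(-54, -1), Rational(1, 2)), 195) = Add(Pow(-55, Rational(1, 2)), 195) = Add(Mul(I, Pow(55, Rational(1, 2))), 195) = Add(195, Mul(I, Pow(55, Rational(1, 2)))) ≈ Add(195.00, Mul(7.4162, I)))
Add(Mul(H, Function('J')(0)), 275) = Add(Mul(Add(195, Mul(I, Pow(55, Rational(1, 2)))), 0), 275) = Add(0, 275) = 275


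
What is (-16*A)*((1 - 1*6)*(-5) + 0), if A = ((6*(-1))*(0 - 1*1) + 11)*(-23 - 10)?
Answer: 224400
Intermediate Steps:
A = -561 (A = (-6*(0 - 1) + 11)*(-33) = (-6*(-1) + 11)*(-33) = (6 + 11)*(-33) = 17*(-33) = -561)
(-16*A)*((1 - 1*6)*(-5) + 0) = (-16*(-561))*((1 - 1*6)*(-5) + 0) = 8976*((1 - 6)*(-5) + 0) = 8976*(-5*(-5) + 0) = 8976*(25 + 0) = 8976*25 = 224400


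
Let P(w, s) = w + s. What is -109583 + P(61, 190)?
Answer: -109332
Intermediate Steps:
P(w, s) = s + w
-109583 + P(61, 190) = -109583 + (190 + 61) = -109583 + 251 = -109332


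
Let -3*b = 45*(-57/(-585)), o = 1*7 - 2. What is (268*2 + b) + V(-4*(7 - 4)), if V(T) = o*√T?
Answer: 6949/13 + 10*I*√3 ≈ 534.54 + 17.32*I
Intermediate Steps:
o = 5 (o = 7 - 2 = 5)
b = -19/13 (b = -15*(-57/(-585)) = -15*(-57*(-1/585)) = -15*19/195 = -⅓*57/13 = -19/13 ≈ -1.4615)
V(T) = 5*√T
(268*2 + b) + V(-4*(7 - 4)) = (268*2 - 19/13) + 5*√(-4*(7 - 4)) = (536 - 19/13) + 5*√(-4*3) = 6949/13 + 5*√(-12) = 6949/13 + 5*(2*I*√3) = 6949/13 + 10*I*√3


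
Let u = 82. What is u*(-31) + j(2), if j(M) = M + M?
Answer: -2538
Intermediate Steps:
j(M) = 2*M
u*(-31) + j(2) = 82*(-31) + 2*2 = -2542 + 4 = -2538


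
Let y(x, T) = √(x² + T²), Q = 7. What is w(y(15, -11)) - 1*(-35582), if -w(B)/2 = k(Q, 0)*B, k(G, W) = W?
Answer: 35582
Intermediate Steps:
y(x, T) = √(T² + x²)
w(B) = 0 (w(B) = -0*B = -2*0 = 0)
w(y(15, -11)) - 1*(-35582) = 0 - 1*(-35582) = 0 + 35582 = 35582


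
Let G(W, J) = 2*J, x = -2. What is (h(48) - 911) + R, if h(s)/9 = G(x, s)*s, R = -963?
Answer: 39598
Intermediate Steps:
h(s) = 18*s**2 (h(s) = 9*((2*s)*s) = 9*(2*s**2) = 18*s**2)
(h(48) - 911) + R = (18*48**2 - 911) - 963 = (18*2304 - 911) - 963 = (41472 - 911) - 963 = 40561 - 963 = 39598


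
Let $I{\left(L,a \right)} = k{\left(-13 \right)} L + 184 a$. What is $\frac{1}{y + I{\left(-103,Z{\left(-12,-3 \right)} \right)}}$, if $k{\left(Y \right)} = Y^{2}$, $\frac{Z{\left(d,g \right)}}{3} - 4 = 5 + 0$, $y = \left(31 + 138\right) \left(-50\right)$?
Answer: $- \frac{1}{20889} \approx -4.7872 \cdot 10^{-5}$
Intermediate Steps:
$y = -8450$ ($y = 169 \left(-50\right) = -8450$)
$Z{\left(d,g \right)} = 27$ ($Z{\left(d,g \right)} = 12 + 3 \left(5 + 0\right) = 12 + 3 \cdot 5 = 12 + 15 = 27$)
$I{\left(L,a \right)} = 169 L + 184 a$ ($I{\left(L,a \right)} = \left(-13\right)^{2} L + 184 a = 169 L + 184 a$)
$\frac{1}{y + I{\left(-103,Z{\left(-12,-3 \right)} \right)}} = \frac{1}{-8450 + \left(169 \left(-103\right) + 184 \cdot 27\right)} = \frac{1}{-8450 + \left(-17407 + 4968\right)} = \frac{1}{-8450 - 12439} = \frac{1}{-20889} = - \frac{1}{20889}$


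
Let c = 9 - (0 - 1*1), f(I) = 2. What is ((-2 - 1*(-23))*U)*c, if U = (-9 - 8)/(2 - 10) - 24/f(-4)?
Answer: -8295/4 ≈ -2073.8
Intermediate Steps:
c = 10 (c = 9 - (0 - 1) = 9 - 1*(-1) = 9 + 1 = 10)
U = -79/8 (U = (-9 - 8)/(2 - 10) - 24/2 = -17/(-8) - 24/2 = -17*(-1/8) - 1*12 = 17/8 - 12 = -79/8 ≈ -9.8750)
((-2 - 1*(-23))*U)*c = ((-2 - 1*(-23))*(-79/8))*10 = ((-2 + 23)*(-79/8))*10 = (21*(-79/8))*10 = -1659/8*10 = -8295/4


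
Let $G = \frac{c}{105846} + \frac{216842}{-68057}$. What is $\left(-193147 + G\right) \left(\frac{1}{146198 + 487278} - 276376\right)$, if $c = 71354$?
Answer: $\frac{2647789967320374149728525}{49600903789866} \approx 5.3382 \cdot 10^{10}$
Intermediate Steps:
$G = - \frac{393385199}{156599157}$ ($G = \frac{71354}{105846} + \frac{216842}{-68057} = 71354 \cdot \frac{1}{105846} + 216842 \left(- \frac{1}{68057}\right) = \frac{35677}{52923} - \frac{216842}{68057} = - \frac{393385199}{156599157} \approx -2.5121$)
$\left(-193147 + G\right) \left(\frac{1}{146198 + 487278} - 276376\right) = \left(-193147 - \frac{393385199}{156599157}\right) \left(\frac{1}{146198 + 487278} - 276376\right) = - \frac{30247050762278 \left(\frac{1}{633476} - 276376\right)}{156599157} = \left(- \frac{30247050762278}{156599157}\right) \left(- \frac{175077562975}{633476}\right) = \frac{2647789967320374149728525}{49600903789866}$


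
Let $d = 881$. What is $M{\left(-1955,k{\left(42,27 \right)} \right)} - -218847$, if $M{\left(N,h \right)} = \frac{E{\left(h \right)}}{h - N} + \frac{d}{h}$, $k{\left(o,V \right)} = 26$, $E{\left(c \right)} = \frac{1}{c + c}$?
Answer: $\frac{22547357687}{103012} \approx 2.1888 \cdot 10^{5}$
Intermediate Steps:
$E{\left(c \right)} = \frac{1}{2 c}$
$M{\left(N,h \right)} = \frac{881}{h} + \frac{1}{2 h \left(h - N\right)}$ ($M{\left(N,h \right)} = \frac{\frac{1}{2} \frac{1}{h}}{h - N} + \frac{881}{h} = \frac{1}{2 h \left(h - N\right)} + \frac{881}{h} = \frac{881}{h} + \frac{1}{2 h \left(h - N\right)}$)
$M{\left(-1955,k{\left(42,27 \right)} \right)} - -218847 = \frac{-1 - 45812 + 1762 \left(-1955\right)}{2 \cdot 26 \left(-1955 - 26\right)} - -218847 = \frac{1}{2} \cdot \frac{1}{26} \frac{1}{-1955 - 26} \left(-1 - 45812 - 3444710\right) + 218847 = \frac{1}{2} \cdot \frac{1}{26} \frac{1}{-1981} \left(-3490523\right) + 218847 = \frac{1}{2} \cdot \frac{1}{26} \left(- \frac{1}{1981}\right) \left(-3490523\right) + 218847 = \frac{3490523}{103012} + 218847 = \frac{22547357687}{103012}$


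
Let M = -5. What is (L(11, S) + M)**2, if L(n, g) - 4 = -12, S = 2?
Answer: 169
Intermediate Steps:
L(n, g) = -8 (L(n, g) = 4 - 12 = -8)
(L(11, S) + M)**2 = (-8 - 5)**2 = (-13)**2 = 169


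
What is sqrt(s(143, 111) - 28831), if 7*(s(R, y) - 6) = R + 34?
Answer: I*sqrt(1411186)/7 ≈ 169.7*I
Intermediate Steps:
s(R, y) = 76/7 + R/7 (s(R, y) = 6 + (R + 34)/7 = 6 + (34 + R)/7 = 6 + (34/7 + R/7) = 76/7 + R/7)
sqrt(s(143, 111) - 28831) = sqrt((76/7 + (1/7)*143) - 28831) = sqrt((76/7 + 143/7) - 28831) = sqrt(219/7 - 28831) = sqrt(-201598/7) = I*sqrt(1411186)/7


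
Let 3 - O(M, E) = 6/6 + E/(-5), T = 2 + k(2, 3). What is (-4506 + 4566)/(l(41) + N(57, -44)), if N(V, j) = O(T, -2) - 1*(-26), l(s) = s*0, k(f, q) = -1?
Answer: 50/23 ≈ 2.1739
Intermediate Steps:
T = 1 (T = 2 - 1 = 1)
O(M, E) = 2 + E/5 (O(M, E) = 3 - (6/6 + E/(-5)) = 3 - (6*(⅙) + E*(-⅕)) = 3 - (1 - E/5) = 3 + (-1 + E/5) = 2 + E/5)
l(s) = 0
N(V, j) = 138/5 (N(V, j) = (2 + (⅕)*(-2)) - 1*(-26) = (2 - ⅖) + 26 = 8/5 + 26 = 138/5)
(-4506 + 4566)/(l(41) + N(57, -44)) = (-4506 + 4566)/(0 + 138/5) = 60/(138/5) = 60*(5/138) = 50/23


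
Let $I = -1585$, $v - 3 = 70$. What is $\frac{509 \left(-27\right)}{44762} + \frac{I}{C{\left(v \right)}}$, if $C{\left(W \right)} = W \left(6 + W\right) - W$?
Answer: $- \frac{37300103}{63718707} \approx -0.58539$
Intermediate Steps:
$v = 73$ ($v = 3 + 70 = 73$)
$C{\left(W \right)} = - W + W \left(6 + W\right)$
$\frac{509 \left(-27\right)}{44762} + \frac{I}{C{\left(v \right)}} = \frac{509 \left(-27\right)}{44762} - \frac{1585}{73 \left(5 + 73\right)} = \left(-13743\right) \frac{1}{44762} - \frac{1585}{73 \cdot 78} = - \frac{13743}{44762} - \frac{1585}{5694} = - \frac{37300103}{63718707}$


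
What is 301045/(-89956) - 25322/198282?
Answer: -30984835261/8918327796 ≈ -3.4743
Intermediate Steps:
301045/(-89956) - 25322/198282 = 301045*(-1/89956) - 25322*1/198282 = -301045/89956 - 12661/99141 = -30984835261/8918327796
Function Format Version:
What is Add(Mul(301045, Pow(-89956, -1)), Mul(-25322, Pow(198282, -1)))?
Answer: Rational(-30984835261, 8918327796) ≈ -3.4743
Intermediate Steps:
Add(Mul(301045, Pow(-89956, -1)), Mul(-25322, Pow(198282, -1))) = Add(Mul(301045, Rational(-1, 89956)), Mul(-25322, Rational(1, 198282))) = Add(Rational(-301045, 89956), Rational(-12661, 99141)) = Rational(-30984835261, 8918327796)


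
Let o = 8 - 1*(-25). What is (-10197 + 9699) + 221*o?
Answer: 6795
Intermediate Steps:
o = 33 (o = 8 + 25 = 33)
(-10197 + 9699) + 221*o = (-10197 + 9699) + 221*33 = -498 + 7293 = 6795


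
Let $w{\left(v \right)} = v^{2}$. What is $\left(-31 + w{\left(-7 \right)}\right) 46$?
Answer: $828$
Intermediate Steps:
$\left(-31 + w{\left(-7 \right)}\right) 46 = \left(-31 + \left(-7\right)^{2}\right) 46 = \left(-31 + 49\right) 46 = 18 \cdot 46 = 828$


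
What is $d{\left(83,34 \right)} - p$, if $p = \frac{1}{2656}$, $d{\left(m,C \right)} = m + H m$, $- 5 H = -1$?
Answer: $\frac{1322683}{13280} \approx 99.6$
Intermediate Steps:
$H = \frac{1}{5}$ ($H = \left(- \frac{1}{5}\right) \left(-1\right) = \frac{1}{5} \approx 0.2$)
$d{\left(m,C \right)} = \frac{6 m}{5}$ ($d{\left(m,C \right)} = m + \frac{m}{5} = \frac{6 m}{5}$)
$p = \frac{1}{2656} \approx 0.00037651$
$d{\left(83,34 \right)} - p = \frac{6}{5} \cdot 83 - \frac{1}{2656} = \frac{498}{5} - \frac{1}{2656} = \frac{1322683}{13280}$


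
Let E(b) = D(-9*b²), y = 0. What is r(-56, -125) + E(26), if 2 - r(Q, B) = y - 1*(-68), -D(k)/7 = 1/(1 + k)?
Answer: -57353/869 ≈ -65.999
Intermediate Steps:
D(k) = -7/(1 + k)
E(b) = -7/(1 - 9*b²)
r(Q, B) = -66 (r(Q, B) = 2 - (0 - 1*(-68)) = 2 - (0 + 68) = 2 - 1*68 = 2 - 68 = -66)
r(-56, -125) + E(26) = -66 + 7/(-1 + 9*26²) = -66 + 7/(-1 + 9*676) = -66 + 7/(-1 + 6084) = -66 + 7/6083 = -66 + 7*(1/6083) = -66 + 1/869 = -57353/869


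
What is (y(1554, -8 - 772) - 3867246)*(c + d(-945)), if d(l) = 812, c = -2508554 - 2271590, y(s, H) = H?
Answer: 18486580438632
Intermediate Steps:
c = -4780144
(y(1554, -8 - 772) - 3867246)*(c + d(-945)) = ((-8 - 772) - 3867246)*(-4780144 + 812) = (-780 - 3867246)*(-4779332) = -3868026*(-4779332) = 18486580438632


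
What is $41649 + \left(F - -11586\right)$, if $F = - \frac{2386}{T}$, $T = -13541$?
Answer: $\frac{720857521}{13541} \approx 53235.0$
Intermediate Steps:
$F = \frac{2386}{13541}$ ($F = - \frac{2386}{-13541} = \left(-2386\right) \left(- \frac{1}{13541}\right) = \frac{2386}{13541} \approx 0.17621$)
$41649 + \left(F - -11586\right) = 41649 + \left(\frac{2386}{13541} - -11586\right) = 41649 + \left(\frac{2386}{13541} + 11586\right) = 41649 + \frac{156888412}{13541} = \frac{720857521}{13541}$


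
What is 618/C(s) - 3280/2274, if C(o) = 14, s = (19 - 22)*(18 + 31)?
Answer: 339853/7959 ≈ 42.700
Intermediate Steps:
s = -147 (s = -3*49 = -147)
618/C(s) - 3280/2274 = 618/14 - 3280/2274 = 618*(1/14) - 3280*1/2274 = 309/7 - 1640/1137 = 339853/7959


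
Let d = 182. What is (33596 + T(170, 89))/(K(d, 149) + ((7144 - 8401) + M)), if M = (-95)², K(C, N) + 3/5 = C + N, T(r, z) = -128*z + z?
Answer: 111465/40492 ≈ 2.7528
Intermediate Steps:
T(r, z) = -127*z
K(C, N) = -⅗ + C + N (K(C, N) = -⅗ + (C + N) = -⅗ + C + N)
M = 9025
(33596 + T(170, 89))/(K(d, 149) + ((7144 - 8401) + M)) = (33596 - 127*89)/((-⅗ + 182 + 149) + ((7144 - 8401) + 9025)) = (33596 - 11303)/(1652/5 + (-1257 + 9025)) = 22293/(1652/5 + 7768) = 22293/(40492/5) = 22293*(5/40492) = 111465/40492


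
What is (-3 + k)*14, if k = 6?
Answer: 42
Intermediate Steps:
(-3 + k)*14 = (-3 + 6)*14 = 3*14 = 42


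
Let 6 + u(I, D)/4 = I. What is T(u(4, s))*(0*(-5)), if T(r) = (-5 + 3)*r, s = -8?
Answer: 0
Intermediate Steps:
u(I, D) = -24 + 4*I
T(r) = -2*r
T(u(4, s))*(0*(-5)) = (-2*(-24 + 4*4))*(0*(-5)) = -2*(-24 + 16)*0 = -2*(-8)*0 = 16*0 = 0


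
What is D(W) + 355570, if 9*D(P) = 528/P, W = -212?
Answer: 56535586/159 ≈ 3.5557e+5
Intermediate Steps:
D(P) = 176/(3*P) (D(P) = (528/P)/9 = 176/(3*P))
D(W) + 355570 = (176/3)/(-212) + 355570 = (176/3)*(-1/212) + 355570 = -44/159 + 355570 = 56535586/159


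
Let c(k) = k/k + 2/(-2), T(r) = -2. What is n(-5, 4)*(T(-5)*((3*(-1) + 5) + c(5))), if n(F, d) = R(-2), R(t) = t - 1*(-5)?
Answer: -12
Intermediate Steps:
R(t) = 5 + t (R(t) = t + 5 = 5 + t)
n(F, d) = 3 (n(F, d) = 5 - 2 = 3)
c(k) = 0 (c(k) = 1 + 2*(-1/2) = 1 - 1 = 0)
n(-5, 4)*(T(-5)*((3*(-1) + 5) + c(5))) = 3*(-2*((3*(-1) + 5) + 0)) = 3*(-2*((-3 + 5) + 0)) = 3*(-2*(2 + 0)) = 3*(-2*2) = 3*(-4) = -12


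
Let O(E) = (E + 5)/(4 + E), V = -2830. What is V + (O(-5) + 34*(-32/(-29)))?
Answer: -80982/29 ≈ -2792.5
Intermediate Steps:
O(E) = (5 + E)/(4 + E)
V + (O(-5) + 34*(-32/(-29))) = -2830 + ((5 - 5)/(4 - 5) + 34*(-32/(-29))) = -2830 + (0/(-1) + 34*(-32*(-1/29))) = -2830 + (-1*0 + 34*(32/29)) = -2830 + (0 + 1088/29) = -2830 + 1088/29 = -80982/29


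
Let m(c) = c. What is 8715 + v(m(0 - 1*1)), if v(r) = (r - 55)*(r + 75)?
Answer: 4571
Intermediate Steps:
v(r) = (-55 + r)*(75 + r)
8715 + v(m(0 - 1*1)) = 8715 + (-4125 + (0 - 1*1)² + 20*(0 - 1*1)) = 8715 + (-4125 + (0 - 1)² + 20*(0 - 1)) = 8715 + (-4125 + (-1)² + 20*(-1)) = 8715 + (-4125 + 1 - 20) = 8715 - 4144 = 4571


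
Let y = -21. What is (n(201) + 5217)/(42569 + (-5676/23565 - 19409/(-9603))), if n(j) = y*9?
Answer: 94817477205/802795144826 ≈ 0.11811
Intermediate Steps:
n(j) = -189 (n(j) = -21*9 = -189)
(n(201) + 5217)/(42569 + (-5676/23565 - 19409/(-9603))) = (-189 + 5217)/(42569 + (-5676/23565 - 19409/(-9603))) = 5028/(42569 + (-5676*1/23565 - 19409*(-1/9603))) = 5028/(42569 + (-1892/7855 + 19409/9603)) = 5028/(42569 + 134288819/75431565) = 5028/(3211180579304/75431565) = 5028*(75431565/3211180579304) = 94817477205/802795144826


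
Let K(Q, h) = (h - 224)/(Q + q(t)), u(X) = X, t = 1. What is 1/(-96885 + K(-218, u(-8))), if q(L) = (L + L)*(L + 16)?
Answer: -23/2228326 ≈ -1.0322e-5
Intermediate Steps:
q(L) = 2*L*(16 + L) (q(L) = (2*L)*(16 + L) = 2*L*(16 + L))
K(Q, h) = (-224 + h)/(34 + Q) (K(Q, h) = (h - 224)/(Q + 2*1*(16 + 1)) = (-224 + h)/(Q + 2*1*17) = (-224 + h)/(Q + 34) = (-224 + h)/(34 + Q))
1/(-96885 + K(-218, u(-8))) = 1/(-96885 + (-224 - 8)/(34 - 218)) = 1/(-96885 - 232/(-184)) = 1/(-96885 - 1/184*(-232)) = 1/(-96885 + 29/23) = 1/(-2228326/23) = -23/2228326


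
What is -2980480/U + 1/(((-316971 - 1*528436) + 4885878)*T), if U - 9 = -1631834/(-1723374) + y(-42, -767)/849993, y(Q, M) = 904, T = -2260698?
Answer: -1661668549666213474370088038399/5546150397466939368469482 ≈ -2.9961e+5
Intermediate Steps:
U = 2428717989116/244142639397 (U = 9 + (-1631834/(-1723374) + 904/849993) = 9 + (-1631834*(-1/1723374) + 904*(1/849993)) = 9 + (815917/861687 + 904/849993) = 9 + 231434234543/244142639397 = 2428717989116/244142639397 ≈ 9.9480)
-2980480/U + 1/(((-316971 - 1*528436) + 4885878)*T) = -2980480/2428717989116/244142639397 + 1/(((-316971 - 1*528436) + 4885878)*(-2260698)) = -2980480*244142639397/2428717989116 - 1/2260698/((-316971 - 528436) + 4885878) = -181915563467492640/607179497279 - 1/2260698/(-845407 + 4885878) = -181915563467492640/607179497279 - 1/2260698/4040471 = -181915563467492640/607179497279 + (1/4040471)*(-1/2260698) = -181915563467492640/607179497279 - 1/9134284708758 = -1661668549666213474370088038399/5546150397466939368469482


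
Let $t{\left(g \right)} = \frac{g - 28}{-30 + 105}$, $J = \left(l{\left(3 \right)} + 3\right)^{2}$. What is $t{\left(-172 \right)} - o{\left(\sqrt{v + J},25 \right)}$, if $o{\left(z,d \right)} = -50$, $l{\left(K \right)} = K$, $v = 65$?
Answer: $\frac{142}{3} \approx 47.333$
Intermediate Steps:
$J = 36$ ($J = \left(3 + 3\right)^{2} = 6^{2} = 36$)
$t{\left(g \right)} = - \frac{28}{75} + \frac{g}{75}$ ($t{\left(g \right)} = \frac{-28 + g}{75} = \left(-28 + g\right) \frac{1}{75} = - \frac{28}{75} + \frac{g}{75}$)
$t{\left(-172 \right)} - o{\left(\sqrt{v + J},25 \right)} = \left(- \frac{28}{75} + \frac{1}{75} \left(-172\right)\right) - -50 = \left(- \frac{28}{75} - \frac{172}{75}\right) + 50 = - \frac{8}{3} + 50 = \frac{142}{3}$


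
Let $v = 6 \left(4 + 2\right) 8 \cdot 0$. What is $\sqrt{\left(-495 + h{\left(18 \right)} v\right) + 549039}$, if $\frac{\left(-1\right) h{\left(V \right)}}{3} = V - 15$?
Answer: $8 \sqrt{8571} \approx 740.64$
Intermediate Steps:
$h{\left(V \right)} = 45 - 3 V$ ($h{\left(V \right)} = - 3 \left(V - 15\right) = - 3 \left(-15 + V\right) = 45 - 3 V$)
$v = 0$ ($v = 6 \cdot 6 \cdot 8 \cdot 0 = 36 \cdot 8 \cdot 0 = 288 \cdot 0 = 0$)
$\sqrt{\left(-495 + h{\left(18 \right)} v\right) + 549039} = \sqrt{\left(-495 + \left(45 - 54\right) 0\right) + 549039} = \sqrt{\left(-495 - 0\right) + 549039} = \sqrt{\left(-495 + 0\right) + 549039} = \sqrt{-495 + 549039} = \sqrt{548544} = 8 \sqrt{8571}$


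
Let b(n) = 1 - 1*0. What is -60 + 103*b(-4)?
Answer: 43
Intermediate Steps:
b(n) = 1 (b(n) = 1 + 0 = 1)
-60 + 103*b(-4) = -60 + 103*1 = -60 + 103 = 43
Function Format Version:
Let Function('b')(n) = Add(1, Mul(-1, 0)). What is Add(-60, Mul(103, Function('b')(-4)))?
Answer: 43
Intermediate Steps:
Function('b')(n) = 1 (Function('b')(n) = Add(1, 0) = 1)
Add(-60, Mul(103, Function('b')(-4))) = Add(-60, Mul(103, 1)) = Add(-60, 103) = 43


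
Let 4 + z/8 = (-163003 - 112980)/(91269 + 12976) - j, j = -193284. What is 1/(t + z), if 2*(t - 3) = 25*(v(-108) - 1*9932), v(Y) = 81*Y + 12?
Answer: 104245/136860322921 ≈ 7.6169e-7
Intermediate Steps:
v(Y) = 12 + 81*Y
z = 161185580936/104245 (z = -32 + 8*((-163003 - 112980)/(91269 + 12976) - 1*(-193284)) = -32 + 8*(-275983/104245 + 193284) = -32 + 8*(20148614597/104245) = -32 + 161188916776/104245 = 161185580936/104245 ≈ 1.5462e+6)
t = -233347 (t = 3 + (25*((12 + 81*(-108)) - 1*9932))/2 = 3 + (25*((12 - 8748) - 9932))/2 = 3 + (25*(-8736 - 9932))/2 = 3 + (25*(-18668))/2 = 3 + (1/2)*(-466700) = 3 - 233350 = -233347)
1/(t + z) = 1/(-233347 + 161185580936/104245) = 1/(136860322921/104245) = 104245/136860322921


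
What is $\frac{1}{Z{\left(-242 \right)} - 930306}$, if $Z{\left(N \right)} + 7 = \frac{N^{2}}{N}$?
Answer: $- \frac{1}{930555} \approx -1.0746 \cdot 10^{-6}$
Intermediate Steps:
$Z{\left(N \right)} = -7 + N$ ($Z{\left(N \right)} = -7 + \frac{N^{2}}{N} = -7 + N$)
$\frac{1}{Z{\left(-242 \right)} - 930306} = \frac{1}{\left(-7 - 242\right) - 930306} = \frac{1}{-249 - 930306} = \frac{1}{-930555} = - \frac{1}{930555}$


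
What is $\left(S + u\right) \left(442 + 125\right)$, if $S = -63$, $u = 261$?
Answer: $112266$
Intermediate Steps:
$\left(S + u\right) \left(442 + 125\right) = \left(-63 + 261\right) \left(442 + 125\right) = 198 \cdot 567 = 112266$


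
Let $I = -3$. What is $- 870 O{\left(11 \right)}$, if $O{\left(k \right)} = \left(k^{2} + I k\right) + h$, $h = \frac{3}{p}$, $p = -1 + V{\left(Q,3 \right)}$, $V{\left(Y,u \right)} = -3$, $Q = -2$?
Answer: $- \frac{151815}{2} \approx -75908.0$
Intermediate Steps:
$p = -4$ ($p = -1 - 3 = -4$)
$h = - \frac{3}{4}$ ($h = \frac{3}{-4} = 3 \left(- \frac{1}{4}\right) = - \frac{3}{4} \approx -0.75$)
$O{\left(k \right)} = - \frac{3}{4} + k^{2} - 3 k$ ($O{\left(k \right)} = \left(k^{2} - 3 k\right) - \frac{3}{4} = - \frac{3}{4} + k^{2} - 3 k$)
$- 870 O{\left(11 \right)} = - 870 \left(- \frac{3}{4} + 11^{2} - 33\right) = - 870 \left(- \frac{3}{4} + 121 - 33\right) = \left(-870\right) \frac{349}{4} = - \frac{151815}{2}$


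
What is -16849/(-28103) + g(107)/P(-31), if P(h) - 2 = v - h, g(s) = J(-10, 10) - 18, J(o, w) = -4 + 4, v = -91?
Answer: 741548/814987 ≈ 0.90989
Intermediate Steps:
J(o, w) = 0
g(s) = -18 (g(s) = 0 - 18 = -18)
P(h) = -89 - h (P(h) = 2 + (-91 - h) = -89 - h)
-16849/(-28103) + g(107)/P(-31) = -16849/(-28103) - 18/(-89 - 1*(-31)) = -16849*(-1/28103) - 18/(-89 + 31) = 16849/28103 - 18/(-58) = 16849/28103 - 18*(-1/58) = 16849/28103 + 9/29 = 741548/814987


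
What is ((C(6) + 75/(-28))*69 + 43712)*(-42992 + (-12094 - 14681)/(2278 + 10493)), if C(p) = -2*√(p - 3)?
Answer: -74354930376103/39732 + 2806396658*√3/473 ≈ -1.8611e+9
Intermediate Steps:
C(p) = -2*√(-3 + p)
((C(6) + 75/(-28))*69 + 43712)*(-42992 + (-12094 - 14681)/(2278 + 10493)) = ((-2*√(-3 + 6) + 75/(-28))*69 + 43712)*(-42992 + (-12094 - 14681)/(2278 + 10493)) = ((-2*√3 + 75*(-1/28))*69 + 43712)*(-42992 - 26775/12771) = ((-2*√3 - 75/28)*69 + 43712)*(-42992 - 26775*1/12771) = ((-75/28 - 2*√3)*69 + 43712)*(-42992 - 2975/1419) = ((-5175/28 - 138*√3) + 43712)*(-61008623/1419) = (1218761/28 - 138*√3)*(-61008623/1419) = -74354930376103/39732 + 2806396658*√3/473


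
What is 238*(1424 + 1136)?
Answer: 609280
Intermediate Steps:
238*(1424 + 1136) = 238*2560 = 609280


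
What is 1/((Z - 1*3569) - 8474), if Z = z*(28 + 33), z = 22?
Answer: -1/10701 ≈ -9.3449e-5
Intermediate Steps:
Z = 1342 (Z = 22*(28 + 33) = 22*61 = 1342)
1/((Z - 1*3569) - 8474) = 1/((1342 - 1*3569) - 8474) = 1/((1342 - 3569) - 8474) = 1/(-2227 - 8474) = 1/(-10701) = -1/10701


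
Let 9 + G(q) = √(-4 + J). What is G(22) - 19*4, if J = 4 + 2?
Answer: -85 + √2 ≈ -83.586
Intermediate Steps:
J = 6
G(q) = -9 + √2 (G(q) = -9 + √(-4 + 6) = -9 + √2)
G(22) - 19*4 = (-9 + √2) - 19*4 = (-9 + √2) - 76 = -85 + √2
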